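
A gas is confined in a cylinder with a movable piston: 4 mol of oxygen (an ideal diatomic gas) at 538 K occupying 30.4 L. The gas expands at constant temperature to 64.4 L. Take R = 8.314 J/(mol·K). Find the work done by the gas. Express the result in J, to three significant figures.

W ≈ 13400 J

Isothermal: W = nRT ln(V₂/V₁).
W = (4)(8.314)(538) × ln(64.4/30.4)
  = 17892 × 0.7507
W_by_gas = 13431 J.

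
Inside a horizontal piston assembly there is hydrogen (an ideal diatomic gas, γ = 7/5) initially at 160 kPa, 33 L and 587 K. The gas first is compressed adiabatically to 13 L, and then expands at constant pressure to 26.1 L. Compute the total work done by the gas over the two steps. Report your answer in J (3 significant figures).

W_total ≈ 1760 J

Step 1 (adiabatic): W = (P₁V₁ − P₂V₂)/(γ−1) = (5280 − 7664)/0.4 = -5960 J.
After step 1: P = 589.5 kPa, V = 13 L, T = 852.1 K.
Step 2 (isobaric): W = PΔV = (589.5 kPa)(26.1 − 13 L) = 7723 J.
W_total = -5960 + 7723 = 1763 J.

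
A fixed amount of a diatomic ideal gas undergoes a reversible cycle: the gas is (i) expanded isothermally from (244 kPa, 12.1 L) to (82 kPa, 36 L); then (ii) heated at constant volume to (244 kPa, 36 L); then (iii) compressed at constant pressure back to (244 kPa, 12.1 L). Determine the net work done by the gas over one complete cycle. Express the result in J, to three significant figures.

W_net ≈ -2610 J

Leg (i): W = PᵢVᵢ ln(V_f/Vᵢ) = (2952) ln(36/12.1) = 3219 J.
Leg (ii): W = 0.
Leg (iii): W = PΔV = (244)(12.1 − 36) = -5832 J.
W_net = 3219 − 5832 = -2613 J.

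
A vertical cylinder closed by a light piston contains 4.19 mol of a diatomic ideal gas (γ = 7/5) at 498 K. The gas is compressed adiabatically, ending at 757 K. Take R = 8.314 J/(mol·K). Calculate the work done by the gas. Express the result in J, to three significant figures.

W ≈ -22600 J

Adiabatic ⇒ Q = 0, so W_by = −ΔU = nCᵥ(T₁ − T₂).
Cᵥ = 5R/2 = 20.79 J/(mol·K).
W = (4.19)(20.79)(498 − 757) = -22556 J.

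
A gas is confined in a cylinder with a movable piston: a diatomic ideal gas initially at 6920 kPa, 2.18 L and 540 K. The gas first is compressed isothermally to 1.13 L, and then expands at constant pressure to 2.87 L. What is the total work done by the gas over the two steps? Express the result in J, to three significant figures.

W_total ≈ 13300 J

Step 1 (isothermal): W = P₁V₁ ln(V₂/V₁) = (15086) ln(1.13/2.18) = -9913 J.
After step 1: P = 13350 kPa, V = 1.13 L, T = 540 K.
Step 2 (isobaric): W = PΔV = (13350 kPa)(2.87 − 1.13 L) = 23229 J.
W_total = -9913 + 23229 = 13316 J.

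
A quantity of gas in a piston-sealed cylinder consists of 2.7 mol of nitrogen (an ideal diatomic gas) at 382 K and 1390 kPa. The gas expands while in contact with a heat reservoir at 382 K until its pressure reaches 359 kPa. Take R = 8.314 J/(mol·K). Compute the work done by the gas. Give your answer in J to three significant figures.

W ≈ 11600 J

Isothermal process: W = nRT ln(V₂/V₁) = nRT ln(P₁/P₂).
W = (2.7)(8.314)(382) × ln(1390/359)
  = 8575 × ln(3.872) = 8575 × 1.354
W_by_gas = 11608 J.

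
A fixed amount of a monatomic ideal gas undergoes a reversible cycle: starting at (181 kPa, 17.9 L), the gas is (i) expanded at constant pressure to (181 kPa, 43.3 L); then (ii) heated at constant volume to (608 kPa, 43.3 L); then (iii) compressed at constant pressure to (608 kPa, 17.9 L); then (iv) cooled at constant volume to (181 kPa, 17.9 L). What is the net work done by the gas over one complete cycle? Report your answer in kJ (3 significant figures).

W_net ≈ -10.8 kJ

Constant-volume legs do no work.
W(i) = (181)(43.3 − 17.9) = 4597 J; W(iii) = (608)(17.9 − 43.3) = -15443 J.
W_net = 4597 − 15443 = -10846 J (the counter-clockwise enclosed area).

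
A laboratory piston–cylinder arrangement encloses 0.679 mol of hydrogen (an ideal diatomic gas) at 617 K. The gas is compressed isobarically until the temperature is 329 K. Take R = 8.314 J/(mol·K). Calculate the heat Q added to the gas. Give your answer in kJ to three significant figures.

Isobaric: W = nRΔT = (0.679)(8.314)(-288) = -1626 J.
ΔU = nCᵥΔT with Cᵥ = 5R/2: ΔU = (0.679)(20.79)(-288) = -4065 J.
Q = ΔU + W = -4065 − 1626 = -5690 J.

Q ≈ -5.69 kJ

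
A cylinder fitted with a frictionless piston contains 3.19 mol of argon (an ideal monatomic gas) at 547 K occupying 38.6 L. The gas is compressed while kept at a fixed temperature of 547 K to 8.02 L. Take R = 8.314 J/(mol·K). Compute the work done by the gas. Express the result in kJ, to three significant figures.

Isothermal: W = nRT ln(V₂/V₁).
W = (3.19)(8.314)(547) × ln(8.02/38.6)
  = 14507 × -1.571
W_by_gas = -22796 J.

W ≈ -22.8 kJ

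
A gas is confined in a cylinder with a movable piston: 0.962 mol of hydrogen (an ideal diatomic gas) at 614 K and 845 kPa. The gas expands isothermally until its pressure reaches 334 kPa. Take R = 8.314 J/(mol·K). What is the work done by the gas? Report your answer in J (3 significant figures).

W ≈ 4560 J

Isothermal process: W = nRT ln(V₂/V₁) = nRT ln(P₁/P₂).
W = (0.962)(8.314)(614) × ln(845/334)
  = 4911 × ln(2.53) = 4911 × 0.9282
W_by_gas = 4558 J.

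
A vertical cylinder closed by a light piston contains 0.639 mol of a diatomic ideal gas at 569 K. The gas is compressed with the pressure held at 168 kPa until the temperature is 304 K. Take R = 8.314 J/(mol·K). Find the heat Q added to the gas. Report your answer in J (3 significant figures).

Isobaric: W = nRΔT = (0.639)(8.314)(-265) = -1408 J.
ΔU = nCᵥΔT with Cᵥ = 5R/2: ΔU = (0.639)(20.79)(-265) = -3520 J.
Q = ΔU + W = -3520 − 1408 = -4927 J.

Q ≈ -4930 J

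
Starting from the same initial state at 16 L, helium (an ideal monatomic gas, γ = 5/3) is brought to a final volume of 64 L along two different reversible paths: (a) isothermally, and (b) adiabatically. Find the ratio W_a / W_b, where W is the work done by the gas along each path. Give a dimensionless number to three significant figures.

Path (a) isothermal: W = P₁V₁ ln(V₂/V₁) → W_a/(P₁V₁) = 1.386.
Path (b) adiabatic: W = P₁V₁(1 − (V₁/V₂)^(γ−1))/(γ−1) → W_b/(P₁V₁) = 0.9047.
W_a / W_b = 1.386 / 0.9047 = 1.532.

W_a / W_b ≈ 1.53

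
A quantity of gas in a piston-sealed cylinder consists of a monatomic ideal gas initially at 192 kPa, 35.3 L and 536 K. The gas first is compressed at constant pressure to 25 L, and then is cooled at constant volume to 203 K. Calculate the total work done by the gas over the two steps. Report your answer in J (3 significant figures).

Step 1 (isobaric): W = PΔV = (192 kPa)(25 − 35.3 L) = -1978 J.
Step 2 (isochoric): W = 0 (constant volume).
W_total = -1978 + 0 = -1978 J.

W_total ≈ -1980 J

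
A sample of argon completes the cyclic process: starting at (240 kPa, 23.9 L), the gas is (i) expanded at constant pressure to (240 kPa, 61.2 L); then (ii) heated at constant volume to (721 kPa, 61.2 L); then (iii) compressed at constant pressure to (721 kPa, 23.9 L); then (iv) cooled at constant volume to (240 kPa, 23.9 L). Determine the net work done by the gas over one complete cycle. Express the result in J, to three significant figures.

W_net ≈ -17900 J

Constant-volume legs do no work.
W(i) = (240)(61.2 − 23.9) = 8952 J; W(iii) = (721)(23.9 − 61.2) = -26893 J.
W_net = 8952 − 26893 = -17941 J (the counter-clockwise enclosed area).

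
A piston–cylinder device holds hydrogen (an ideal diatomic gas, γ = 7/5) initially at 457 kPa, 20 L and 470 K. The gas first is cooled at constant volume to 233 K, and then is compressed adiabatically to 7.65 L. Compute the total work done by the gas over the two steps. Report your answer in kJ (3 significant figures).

Step 1 (isochoric): W = 0 (constant volume).
After step 1: P = 226.6 kPa (V unchanged).
Step 2 (adiabatic): W = (P₁V₁ − P₂V₂)/(γ−1) = (4531 − 6655)/0.4 = -5310 J.
W_total = 0 − 5310 = -5310 J.

W_total ≈ -5.31 kJ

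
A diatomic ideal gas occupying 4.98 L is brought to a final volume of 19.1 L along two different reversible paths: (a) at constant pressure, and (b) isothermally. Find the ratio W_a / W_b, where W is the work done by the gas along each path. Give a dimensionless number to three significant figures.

Path (a) isobaric: W = P₁(V₂ − V₁) → W_a/(P₁V₁) = 2.835.
Path (b) isothermal: W = P₁V₁ ln(V₂/V₁) → W_b/(P₁V₁) = 1.344.
W_a / W_b = 2.835 / 1.344 = 2.109.

W_a / W_b ≈ 2.11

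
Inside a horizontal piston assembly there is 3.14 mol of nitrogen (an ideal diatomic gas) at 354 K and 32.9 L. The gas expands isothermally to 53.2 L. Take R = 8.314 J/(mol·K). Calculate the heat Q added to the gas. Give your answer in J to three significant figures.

Isothermal ⇒ ΔU = 0, so Q = W = nRT ln(V₂/V₁).
Q = (3.14)(8.314)(354) ln(53.2/32.9) = 9242 × 0.4806 = 4441 J.

Q ≈ 4440 J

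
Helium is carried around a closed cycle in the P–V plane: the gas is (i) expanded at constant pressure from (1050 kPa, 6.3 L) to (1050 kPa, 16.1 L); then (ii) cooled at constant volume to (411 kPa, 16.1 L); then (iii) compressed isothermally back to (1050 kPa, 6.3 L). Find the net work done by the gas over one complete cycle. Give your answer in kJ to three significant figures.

W_net ≈ 4.08 kJ

Leg (i): W = PΔV = (1050)(16.1 − 6.3) = 10290 J.
Leg (ii): W = 0.
Leg (iii): W = PᵢVᵢ ln(V_f/Vᵢ) = (6617) ln(6.3/16.1) = -6209 J.
W_net = 10290 − 6209 = 4081 J.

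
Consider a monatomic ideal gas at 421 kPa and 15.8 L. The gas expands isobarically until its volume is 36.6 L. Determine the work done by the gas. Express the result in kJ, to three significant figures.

Isobaric: W = P ΔV.
W = (421 kPa)(36.6 − 15.8 L) = (421)(20.8) = 8757 J.

W ≈ 8.76 kJ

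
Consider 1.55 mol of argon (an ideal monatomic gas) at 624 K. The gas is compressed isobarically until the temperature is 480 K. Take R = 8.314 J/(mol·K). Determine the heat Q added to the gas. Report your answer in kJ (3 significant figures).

Q ≈ -4.64 kJ

Isobaric: W = nRΔT = (1.55)(8.314)(-144) = -1856 J.
ΔU = nCᵥΔT with Cᵥ = 3R/2: ΔU = (1.55)(12.47)(-144) = -2784 J.
Q = ΔU + W = -2784 − 1856 = -4639 J.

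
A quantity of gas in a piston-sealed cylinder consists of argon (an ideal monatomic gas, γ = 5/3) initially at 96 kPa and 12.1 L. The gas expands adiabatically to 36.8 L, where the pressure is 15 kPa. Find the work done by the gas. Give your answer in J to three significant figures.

W ≈ 914 J

Adiabatic: W = (P₁V₁ − P₂V₂)/(γ − 1) with γ = 5/3.
P₁V₁ = 1162 J, P₂V₂ = 552 J.
W = (1162 − 552) / 0.6667 = 914.4 J.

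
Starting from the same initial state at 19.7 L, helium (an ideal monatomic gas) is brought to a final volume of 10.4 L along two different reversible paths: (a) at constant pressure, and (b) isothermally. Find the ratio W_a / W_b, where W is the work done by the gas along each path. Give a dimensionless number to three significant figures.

W_a / W_b ≈ 0.739

Path (a) isobaric: W = P₁(V₂ − V₁) → W_a/(P₁V₁) = -0.4721.
Path (b) isothermal: W = P₁V₁ ln(V₂/V₁) → W_b/(P₁V₁) = -0.6388.
W_a / W_b = -0.4721 / -0.6388 = 0.739.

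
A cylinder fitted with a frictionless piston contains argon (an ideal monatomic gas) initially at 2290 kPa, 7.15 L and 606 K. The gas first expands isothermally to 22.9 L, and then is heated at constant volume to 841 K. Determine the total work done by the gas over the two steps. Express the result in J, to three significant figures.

W_total ≈ 19100 J

Step 1 (isothermal): W = P₁V₁ ln(V₂/V₁) = (16374) ln(22.9/7.15) = 19059 J.
Step 2 (isochoric): W = 0 (constant volume).
W_total = 19059 + 0 = 19059 J.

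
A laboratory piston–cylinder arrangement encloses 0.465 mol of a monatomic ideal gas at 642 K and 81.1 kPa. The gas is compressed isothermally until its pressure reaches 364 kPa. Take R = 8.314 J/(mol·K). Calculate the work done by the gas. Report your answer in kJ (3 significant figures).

W ≈ -3.73 kJ

Isothermal process: W = nRT ln(V₂/V₁) = nRT ln(P₁/P₂).
W = (0.465)(8.314)(642) × ln(81.1/364)
  = 2482 × ln(0.2228) = 2482 × -1.501
W_by_gas = -3727 J.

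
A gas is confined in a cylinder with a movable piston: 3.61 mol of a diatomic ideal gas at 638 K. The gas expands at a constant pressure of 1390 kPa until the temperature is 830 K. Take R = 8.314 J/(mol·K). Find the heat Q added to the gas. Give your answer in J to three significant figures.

Q ≈ 20200 J

Isobaric: W = nRΔT = (3.61)(8.314)(192) = 5763 J.
ΔU = nCᵥΔT with Cᵥ = 5R/2: ΔU = (3.61)(20.79)(192) = 14406 J.
Q = ΔU + W = 14406 + 5763 = 20169 J.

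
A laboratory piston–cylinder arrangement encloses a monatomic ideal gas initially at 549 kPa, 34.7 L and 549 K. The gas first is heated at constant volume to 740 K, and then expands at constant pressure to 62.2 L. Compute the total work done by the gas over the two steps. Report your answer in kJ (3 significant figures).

W_total ≈ 20.4 kJ

Step 1 (isochoric): W = 0 (constant volume).
After step 1: P = 740 kPa (V unchanged).
Step 2 (isobaric): W = PΔV = (740 kPa)(62.2 − 34.7 L) = 20350 J.
W_total = 0 + 20350 = 20350 J.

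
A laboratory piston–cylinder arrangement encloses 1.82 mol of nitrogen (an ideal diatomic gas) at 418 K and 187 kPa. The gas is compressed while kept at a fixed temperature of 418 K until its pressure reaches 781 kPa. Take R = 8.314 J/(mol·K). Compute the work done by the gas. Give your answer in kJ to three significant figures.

Isothermal process: W = nRT ln(V₂/V₁) = nRT ln(P₁/P₂).
W = (1.82)(8.314)(418) × ln(187/781)
  = 6325 × ln(0.2394) = 6325 × -1.429
W_by_gas = -9041 J.

W ≈ -9.04 kJ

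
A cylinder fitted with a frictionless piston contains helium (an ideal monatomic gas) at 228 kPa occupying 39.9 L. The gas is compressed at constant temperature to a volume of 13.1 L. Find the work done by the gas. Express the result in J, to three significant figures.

W ≈ -10100 J

Isothermal: W = nRT ln(V₂/V₁) = P₁V₁ ln(V₂/V₁).
P₁V₁ = (228 kPa)(39.9 L) = 9097 J.
W = 9097 × ln(13.1/39.9) = 9097 × -1.114
W_by_gas = -10132 J.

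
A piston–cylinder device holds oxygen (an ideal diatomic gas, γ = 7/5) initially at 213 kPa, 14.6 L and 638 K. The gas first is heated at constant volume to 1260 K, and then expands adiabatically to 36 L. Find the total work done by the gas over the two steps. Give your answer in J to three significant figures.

Step 1 (isochoric): W = 0 (constant volume).
After step 1: P = 420.7 kPa (V unchanged).
Step 2 (adiabatic): W = (P₁V₁ − P₂V₂)/(γ−1) = (6142 − 4281)/0.4 = 4653 J.
W_total = 0 + 4653 = 4653 J.

W_total ≈ 4650 J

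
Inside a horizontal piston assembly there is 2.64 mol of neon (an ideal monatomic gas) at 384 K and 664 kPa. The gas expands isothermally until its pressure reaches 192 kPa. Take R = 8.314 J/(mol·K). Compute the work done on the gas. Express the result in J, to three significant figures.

W ≈ -10500 J

Isothermal process: W = nRT ln(V₂/V₁) = nRT ln(P₁/P₂).
W = (2.64)(8.314)(384) × ln(664/192)
  = 8428 × ln(3.458) = 8428 × 1.241
W_by_gas = 10458 J; work on gas = −W_by = -10458 J.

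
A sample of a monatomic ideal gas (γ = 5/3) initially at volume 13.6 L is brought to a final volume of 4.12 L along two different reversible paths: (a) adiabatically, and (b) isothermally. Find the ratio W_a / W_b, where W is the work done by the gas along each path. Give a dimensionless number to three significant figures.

W_a / W_b ≈ 1.53

Path (a) adiabatic: W = P₁V₁(1 − (V₁/V₂)^(γ−1))/(γ−1) → W_a/(P₁V₁) = -1.825.
Path (b) isothermal: W = P₁V₁ ln(V₂/V₁) → W_b/(P₁V₁) = -1.194.
W_a / W_b = -1.825 / -1.194 = 1.529.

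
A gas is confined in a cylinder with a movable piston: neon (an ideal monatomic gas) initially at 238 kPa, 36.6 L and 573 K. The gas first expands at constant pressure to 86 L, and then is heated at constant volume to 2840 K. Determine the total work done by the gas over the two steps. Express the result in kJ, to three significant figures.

W_total ≈ 11.8 kJ

Step 1 (isobaric): W = PΔV = (238 kPa)(86 − 36.6 L) = 11757 J.
Step 2 (isochoric): W = 0 (constant volume).
W_total = 11757 + 0 = 11757 J.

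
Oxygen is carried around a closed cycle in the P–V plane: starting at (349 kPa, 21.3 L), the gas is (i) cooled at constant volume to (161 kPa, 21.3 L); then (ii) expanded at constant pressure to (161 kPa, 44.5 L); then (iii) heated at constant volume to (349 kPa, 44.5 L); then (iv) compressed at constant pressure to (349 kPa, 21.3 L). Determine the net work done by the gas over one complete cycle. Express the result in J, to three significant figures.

Constant-volume legs do no work.
W(ii) = (161)(44.5 − 21.3) = 3735 J; W(iv) = (349)(21.3 − 44.5) = -8097 J.
W_net = 3735 − 8097 = -4362 J (the counter-clockwise enclosed area).

W_net ≈ -4360 J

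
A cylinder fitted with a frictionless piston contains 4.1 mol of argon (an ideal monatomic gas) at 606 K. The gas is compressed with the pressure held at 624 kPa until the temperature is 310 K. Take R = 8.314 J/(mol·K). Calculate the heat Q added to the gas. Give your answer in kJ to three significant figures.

Q ≈ -25.2 kJ

Isobaric: W = nRΔT = (4.1)(8.314)(-296) = -10090 J.
ΔU = nCᵥΔT with Cᵥ = 3R/2: ΔU = (4.1)(12.47)(-296) = -15135 J.
Q = ΔU + W = -15135 − 10090 = -25225 J.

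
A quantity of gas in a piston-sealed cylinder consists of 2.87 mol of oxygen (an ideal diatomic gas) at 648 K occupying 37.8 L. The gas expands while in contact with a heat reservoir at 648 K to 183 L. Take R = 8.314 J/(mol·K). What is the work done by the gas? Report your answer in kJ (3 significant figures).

Isothermal: W = nRT ln(V₂/V₁).
W = (2.87)(8.314)(648) × ln(183/37.8)
  = 15462 × 1.577
W_by_gas = 24386 J.

W ≈ 24.4 kJ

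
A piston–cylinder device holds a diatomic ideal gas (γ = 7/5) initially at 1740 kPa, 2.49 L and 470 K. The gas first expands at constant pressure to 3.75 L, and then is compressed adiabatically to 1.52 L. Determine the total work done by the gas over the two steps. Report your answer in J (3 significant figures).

W_total ≈ -4900 J

Step 1 (isobaric): W = PΔV = (1740 kPa)(3.75 − 2.49 L) = 2192 J.
After step 1: P = 1740 kPa, V = 3.75 L, T = 707.8 K.
Step 2 (adiabatic): W = (P₁V₁ − P₂V₂)/(γ−1) = (6525 − 9364)/0.4 = -7097 J.
W_total = 2192 − 7097 = -4905 J.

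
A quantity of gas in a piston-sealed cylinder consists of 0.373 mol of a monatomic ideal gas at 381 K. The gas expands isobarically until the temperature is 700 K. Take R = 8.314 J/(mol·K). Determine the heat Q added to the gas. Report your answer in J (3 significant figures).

Isobaric: W = nRΔT = (0.373)(8.314)(319) = 989.3 J.
ΔU = nCᵥΔT with Cᵥ = 3R/2: ΔU = (0.373)(12.47)(319) = 1484 J.
Q = ΔU + W = 1484 + 989.3 = 2473 J.

Q ≈ 2470 J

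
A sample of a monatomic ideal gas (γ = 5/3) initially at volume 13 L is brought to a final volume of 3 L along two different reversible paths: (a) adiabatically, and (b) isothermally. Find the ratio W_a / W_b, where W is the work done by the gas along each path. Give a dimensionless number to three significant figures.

Path (a) adiabatic: W = P₁V₁(1 − (V₁/V₂)^(γ−1))/(γ−1) → W_a/(P₁V₁) = -2.487.
Path (b) isothermal: W = P₁V₁ ln(V₂/V₁) → W_b/(P₁V₁) = -1.466.
W_a / W_b = -2.487 / -1.466 = 1.696.

W_a / W_b ≈ 1.70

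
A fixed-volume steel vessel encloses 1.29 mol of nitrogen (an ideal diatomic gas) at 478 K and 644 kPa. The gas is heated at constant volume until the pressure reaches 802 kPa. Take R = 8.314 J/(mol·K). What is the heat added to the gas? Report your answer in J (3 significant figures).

Q ≈ 3140 J

Constant volume ⇒ W = 0, so Q = ΔU = nCᵥΔT with Cᵥ = 5R/2 = 20.79 J/(mol·K).
At constant V, T₂/T₁ = P₂/P₁ ⇒ ΔT = T₁(P₂/P₁ − 1) = 478·(802/644 − 1) = 117.3 K.
ΔU = (1.29)(20.79)(117.3) = 3144 J.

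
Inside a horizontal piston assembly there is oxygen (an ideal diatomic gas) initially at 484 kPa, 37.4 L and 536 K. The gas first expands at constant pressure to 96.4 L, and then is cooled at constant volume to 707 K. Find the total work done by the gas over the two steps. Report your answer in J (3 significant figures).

Step 1 (isobaric): W = PΔV = (484 kPa)(96.4 − 37.4 L) = 28556 J.
Step 2 (isochoric): W = 0 (constant volume).
W_total = 28556 + 0 = 28556 J.

W_total ≈ 28600 J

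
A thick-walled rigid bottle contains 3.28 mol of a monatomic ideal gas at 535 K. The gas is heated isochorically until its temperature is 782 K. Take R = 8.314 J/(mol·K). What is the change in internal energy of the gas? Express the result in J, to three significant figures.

ΔU ≈ 10100 J

Constant volume ⇒ W = 0, so Q = ΔU = nCᵥΔT with Cᵥ = 3R/2 = 12.47 J/(mol·K).
ΔU = (3.28)(12.47)(782 − 535) = 10104 J.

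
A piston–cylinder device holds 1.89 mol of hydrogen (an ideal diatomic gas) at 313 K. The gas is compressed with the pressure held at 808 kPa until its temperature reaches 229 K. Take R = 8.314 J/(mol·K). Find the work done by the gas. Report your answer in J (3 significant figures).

Isobaric: W = P ΔV = nR ΔT.
W = (1.89)(8.314)(229 − 313) = -1320 J.

W ≈ -1320 J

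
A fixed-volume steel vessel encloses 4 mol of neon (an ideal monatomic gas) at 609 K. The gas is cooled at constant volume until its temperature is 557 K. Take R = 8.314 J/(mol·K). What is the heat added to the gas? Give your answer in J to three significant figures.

Constant volume ⇒ W = 0, so Q = ΔU = nCᵥΔT with Cᵥ = 3R/2 = 12.47 J/(mol·K).
ΔU = (4)(12.47)(557 − 609) = -2594 J.

Q ≈ -2590 J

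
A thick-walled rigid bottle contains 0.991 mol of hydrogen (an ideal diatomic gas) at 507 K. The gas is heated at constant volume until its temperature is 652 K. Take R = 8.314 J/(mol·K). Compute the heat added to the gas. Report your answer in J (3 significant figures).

Q ≈ 2990 J

Constant volume ⇒ W = 0, so Q = ΔU = nCᵥΔT with Cᵥ = 5R/2 = 20.79 J/(mol·K).
ΔU = (0.991)(20.79)(652 − 507) = 2987 J.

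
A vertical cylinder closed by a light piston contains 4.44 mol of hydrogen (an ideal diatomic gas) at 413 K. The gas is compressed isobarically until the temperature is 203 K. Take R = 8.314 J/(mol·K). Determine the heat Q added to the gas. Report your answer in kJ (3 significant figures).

Isobaric: W = nRΔT = (4.44)(8.314)(-210) = -7752 J.
ΔU = nCᵥΔT with Cᵥ = 5R/2: ΔU = (4.44)(20.79)(-210) = -19380 J.
Q = ΔU + W = -19380 − 7752 = -27132 J.

Q ≈ -27.1 kJ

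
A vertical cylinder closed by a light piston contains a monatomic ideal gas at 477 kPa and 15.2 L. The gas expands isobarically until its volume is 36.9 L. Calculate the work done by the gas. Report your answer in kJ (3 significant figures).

Isobaric: W = P ΔV.
W = (477 kPa)(36.9 − 15.2 L) = (477)(21.7) = 10351 J.

W ≈ 10.4 kJ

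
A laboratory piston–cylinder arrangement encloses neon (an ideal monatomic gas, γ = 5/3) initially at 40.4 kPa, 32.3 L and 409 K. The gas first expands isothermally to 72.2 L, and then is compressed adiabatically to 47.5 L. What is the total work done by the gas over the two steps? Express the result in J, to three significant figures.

Step 1 (isothermal): W = P₁V₁ ln(V₂/V₁) = (1305) ln(72.2/32.3) = 1050 J.
After step 1: P = 18.07 kPa, V = 72.2 L, T = 409 K.
Step 2 (adiabatic): W = (P₁V₁ − P₂V₂)/(γ−1) = (1305 − 1725)/0.667 = -630.3 J.
W_total = 1050 − 630.3 = 419.4 J.

W_total ≈ 419 J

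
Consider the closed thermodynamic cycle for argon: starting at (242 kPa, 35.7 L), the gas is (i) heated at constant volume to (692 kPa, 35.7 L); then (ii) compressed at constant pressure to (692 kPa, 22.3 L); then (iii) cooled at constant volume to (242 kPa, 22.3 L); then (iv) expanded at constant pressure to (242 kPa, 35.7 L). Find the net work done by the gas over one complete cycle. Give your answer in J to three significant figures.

Constant-volume legs do no work.
W(ii) = (692)(22.3 − 35.7) = -9273 J; W(iv) = (242)(35.7 − 22.3) = 3243 J.
W_net = -9273 + 3243 = -6030 J (the counter-clockwise enclosed area).

W_net ≈ -6030 J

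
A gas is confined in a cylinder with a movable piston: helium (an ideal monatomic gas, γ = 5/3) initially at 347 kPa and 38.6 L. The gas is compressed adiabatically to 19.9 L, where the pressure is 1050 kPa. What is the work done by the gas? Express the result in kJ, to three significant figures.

Adiabatic: W = (P₁V₁ − P₂V₂)/(γ − 1) with γ = 5/3.
P₁V₁ = 13394 J, P₂V₂ = 20895 J.
W = (13394 − 20895) / 0.6667 = -11251 J.

W ≈ -11.3 kJ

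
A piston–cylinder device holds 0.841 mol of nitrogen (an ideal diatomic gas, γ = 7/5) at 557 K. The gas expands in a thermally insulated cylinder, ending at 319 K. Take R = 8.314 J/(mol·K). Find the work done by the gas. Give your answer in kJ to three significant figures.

Adiabatic ⇒ Q = 0, so W_by = −ΔU = nCᵥ(T₁ − T₂).
Cᵥ = 5R/2 = 20.79 J/(mol·K).
W = (0.841)(20.79)(557 − 319) = 4160 J.

W ≈ 4.16 kJ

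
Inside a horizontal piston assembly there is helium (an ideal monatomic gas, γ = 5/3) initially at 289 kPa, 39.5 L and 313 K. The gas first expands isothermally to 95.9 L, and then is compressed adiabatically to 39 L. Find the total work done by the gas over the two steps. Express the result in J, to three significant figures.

W_total ≈ -3950 J

Step 1 (isothermal): W = P₁V₁ ln(V₂/V₁) = (11416) ln(95.9/39.5) = 10126 J.
After step 1: P = 119 kPa, V = 95.9 L, T = 313 K.
Step 2 (adiabatic): W = (P₁V₁ − P₂V₂)/(γ−1) = (11416 − 20797)/0.667 = -14072 J.
W_total = 10126 − 14072 = -3946 J.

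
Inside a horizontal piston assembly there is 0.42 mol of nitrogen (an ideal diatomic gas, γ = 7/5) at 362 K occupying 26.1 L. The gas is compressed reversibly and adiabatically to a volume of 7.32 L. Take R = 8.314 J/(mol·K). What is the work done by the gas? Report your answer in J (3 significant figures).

Adiabatic: TV^(γ−1) = const with γ = 7/5.
T₂ = T₁ (V₁/V₂)^(γ−1) = 362 × (26.1/7.32)^0.4 = 362 × 1.663 = 601.9 K.
W_by = nCᵥ(T₁ − T₂) = (0.42)(20.79)(362 − 601.9) = -2095 J.

W ≈ -2090 J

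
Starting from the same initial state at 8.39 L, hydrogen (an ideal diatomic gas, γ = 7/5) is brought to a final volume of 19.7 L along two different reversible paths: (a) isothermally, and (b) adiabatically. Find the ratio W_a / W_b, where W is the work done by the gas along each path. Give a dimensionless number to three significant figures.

Path (a) isothermal: W = P₁V₁ ln(V₂/V₁) → W_a/(P₁V₁) = 0.8536.
Path (b) adiabatic: W = P₁V₁(1 − (V₁/V₂)^(γ−1))/(γ−1) → W_b/(P₁V₁) = 0.7231.
W_a / W_b = 0.8536 / 0.7231 = 1.18.

W_a / W_b ≈ 1.18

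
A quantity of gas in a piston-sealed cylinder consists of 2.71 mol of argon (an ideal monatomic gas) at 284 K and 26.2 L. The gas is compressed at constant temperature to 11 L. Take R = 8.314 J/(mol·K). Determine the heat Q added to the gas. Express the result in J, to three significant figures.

Isothermal ⇒ ΔU = 0, so Q = W = nRT ln(V₂/V₁).
Q = (2.71)(8.314)(284) ln(11/26.2) = 6399 × -0.8679 = -5553 J.

Q ≈ -5550 J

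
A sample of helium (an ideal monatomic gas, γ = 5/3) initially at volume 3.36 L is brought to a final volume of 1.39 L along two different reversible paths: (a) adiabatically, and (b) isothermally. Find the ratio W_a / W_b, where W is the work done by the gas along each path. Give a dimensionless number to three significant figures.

Path (a) adiabatic: W = P₁V₁(1 − (V₁/V₂)^(γ−1))/(γ−1) → W_a/(P₁V₁) = -1.202.
Path (b) isothermal: W = P₁V₁ ln(V₂/V₁) → W_b/(P₁V₁) = -0.8826.
W_a / W_b = -1.202 / -0.8826 = 1.362.

W_a / W_b ≈ 1.36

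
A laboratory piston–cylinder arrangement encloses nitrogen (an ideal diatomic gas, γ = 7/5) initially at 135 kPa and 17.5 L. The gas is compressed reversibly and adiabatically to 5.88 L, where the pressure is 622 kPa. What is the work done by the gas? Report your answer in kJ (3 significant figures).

W ≈ -3.24 kJ

Adiabatic: W = (P₁V₁ − P₂V₂)/(γ − 1) with γ = 7/5.
P₁V₁ = 2362 J, P₂V₂ = 3657 J.
W = (2362 − 3657) / 0.4 = -3237 J.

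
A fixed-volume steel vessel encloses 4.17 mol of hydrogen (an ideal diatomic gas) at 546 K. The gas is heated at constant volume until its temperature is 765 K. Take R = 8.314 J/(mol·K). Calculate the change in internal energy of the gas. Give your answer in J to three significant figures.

ΔU ≈ 19000 J

Constant volume ⇒ W = 0, so Q = ΔU = nCᵥΔT with Cᵥ = 5R/2 = 20.79 J/(mol·K).
ΔU = (4.17)(20.79)(765 − 546) = 18981 J.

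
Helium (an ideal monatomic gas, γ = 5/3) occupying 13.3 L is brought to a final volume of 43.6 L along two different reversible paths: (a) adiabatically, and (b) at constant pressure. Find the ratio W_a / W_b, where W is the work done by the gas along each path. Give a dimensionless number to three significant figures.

Path (a) adiabatic: W = P₁V₁(1 − (V₁/V₂)^(γ−1))/(γ−1) → W_a/(P₁V₁) = 0.8203.
Path (b) isobaric: W = P₁(V₂ − V₁) → W_b/(P₁V₁) = 2.278.
W_a / W_b = 0.8203 / 2.278 = 0.3601.

W_a / W_b ≈ 0.360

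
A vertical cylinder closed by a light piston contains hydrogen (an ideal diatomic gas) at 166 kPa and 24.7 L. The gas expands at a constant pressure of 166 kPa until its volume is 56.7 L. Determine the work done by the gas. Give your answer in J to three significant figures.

W ≈ 5310 J

Isobaric: W = P ΔV.
W = (166 kPa)(56.7 − 24.7 L) = (166)(32) = 5312 J.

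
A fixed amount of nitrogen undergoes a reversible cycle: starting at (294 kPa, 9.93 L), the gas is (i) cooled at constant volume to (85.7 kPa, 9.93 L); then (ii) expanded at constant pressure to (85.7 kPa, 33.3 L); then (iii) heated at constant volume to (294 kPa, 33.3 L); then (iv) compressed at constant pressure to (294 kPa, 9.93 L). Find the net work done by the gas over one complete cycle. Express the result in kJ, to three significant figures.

Constant-volume legs do no work.
W(ii) = (85.7)(33.3 − 9.93) = 2003 J; W(iv) = (294)(9.93 − 33.3) = -6871 J.
W_net = 2003 − 6871 = -4868 J (the counter-clockwise enclosed area).

W_net ≈ -4.87 kJ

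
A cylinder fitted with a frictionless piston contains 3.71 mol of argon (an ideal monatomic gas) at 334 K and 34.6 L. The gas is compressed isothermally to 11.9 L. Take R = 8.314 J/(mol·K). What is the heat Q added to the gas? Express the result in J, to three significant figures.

Isothermal ⇒ ΔU = 0, so Q = W = nRT ln(V₂/V₁).
Q = (3.71)(8.314)(334) ln(11.9/34.6) = 10302 × -1.067 = -10996 J.

Q ≈ -11000 J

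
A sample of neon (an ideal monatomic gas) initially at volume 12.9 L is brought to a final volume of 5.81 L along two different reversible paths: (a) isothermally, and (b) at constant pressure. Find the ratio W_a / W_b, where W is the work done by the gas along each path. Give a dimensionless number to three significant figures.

Path (a) isothermal: W = P₁V₁ ln(V₂/V₁) → W_a/(P₁V₁) = -0.7976.
Path (b) isobaric: W = P₁(V₂ − V₁) → W_b/(P₁V₁) = -0.5496.
W_a / W_b = -0.7976 / -0.5496 = 1.451.

W_a / W_b ≈ 1.45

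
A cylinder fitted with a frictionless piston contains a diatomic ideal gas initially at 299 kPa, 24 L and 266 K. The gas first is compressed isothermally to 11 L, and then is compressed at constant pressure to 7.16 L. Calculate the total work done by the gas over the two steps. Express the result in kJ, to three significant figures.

Step 1 (isothermal): W = P₁V₁ ln(V₂/V₁) = (7176) ln(11/24) = -5598 J.
After step 1: P = 652.4 kPa, V = 11 L, T = 266 K.
Step 2 (isobaric): W = PΔV = (652.4 kPa)(7.16 − 11 L) = -2505 J.
W_total = -5598 − 2505 = -8103 J.

W_total ≈ -8.10 kJ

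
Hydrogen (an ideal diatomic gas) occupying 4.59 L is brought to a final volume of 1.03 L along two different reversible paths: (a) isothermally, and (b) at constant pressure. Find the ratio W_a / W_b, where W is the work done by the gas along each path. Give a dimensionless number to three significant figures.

Path (a) isothermal: W = P₁V₁ ln(V₂/V₁) → W_a/(P₁V₁) = -1.494.
Path (b) isobaric: W = P₁(V₂ − V₁) → W_b/(P₁V₁) = -0.7756.
W_a / W_b = -1.494 / -0.7756 = 1.927.

W_a / W_b ≈ 1.93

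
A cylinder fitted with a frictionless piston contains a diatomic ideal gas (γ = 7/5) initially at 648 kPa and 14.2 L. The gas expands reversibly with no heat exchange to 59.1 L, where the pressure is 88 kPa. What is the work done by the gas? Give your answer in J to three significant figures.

W ≈ 10000 J

Adiabatic: W = (P₁V₁ − P₂V₂)/(γ − 1) with γ = 7/5.
P₁V₁ = 9202 J, P₂V₂ = 5201 J.
W = (9202 − 5201) / 0.4 = 10002 J.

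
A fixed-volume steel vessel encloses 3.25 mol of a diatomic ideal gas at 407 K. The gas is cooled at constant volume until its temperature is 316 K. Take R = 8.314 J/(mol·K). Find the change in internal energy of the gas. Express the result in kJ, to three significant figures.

ΔU ≈ -6.15 kJ

Constant volume ⇒ W = 0, so Q = ΔU = nCᵥΔT with Cᵥ = 5R/2 = 20.79 J/(mol·K).
ΔU = (3.25)(20.79)(316 − 407) = -6147 J.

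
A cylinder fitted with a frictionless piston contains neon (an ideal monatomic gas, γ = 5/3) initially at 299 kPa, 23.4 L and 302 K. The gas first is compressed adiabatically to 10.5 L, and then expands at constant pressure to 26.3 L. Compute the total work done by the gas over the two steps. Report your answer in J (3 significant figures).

Step 1 (adiabatic): W = (P₁V₁ − P₂V₂)/(γ−1) = (6997 − 11937)/0.667 = -7411 J.
After step 1: P = 1137 kPa, V = 10.5 L, T = 515.3 K.
Step 2 (isobaric): W = PΔV = (1137 kPa)(26.3 − 10.5 L) = 17963 J.
W_total = -7411 + 17963 = 10552 J.

W_total ≈ 10600 J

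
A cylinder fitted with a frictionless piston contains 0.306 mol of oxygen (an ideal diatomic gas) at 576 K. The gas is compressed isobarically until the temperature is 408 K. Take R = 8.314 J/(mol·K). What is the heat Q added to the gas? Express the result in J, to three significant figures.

Q ≈ -1500 J

Isobaric: W = nRΔT = (0.306)(8.314)(-168) = -427.4 J.
ΔU = nCᵥΔT with Cᵥ = 5R/2: ΔU = (0.306)(20.79)(-168) = -1069 J.
Q = ΔU + W = -1069 − 427.4 = -1496 J.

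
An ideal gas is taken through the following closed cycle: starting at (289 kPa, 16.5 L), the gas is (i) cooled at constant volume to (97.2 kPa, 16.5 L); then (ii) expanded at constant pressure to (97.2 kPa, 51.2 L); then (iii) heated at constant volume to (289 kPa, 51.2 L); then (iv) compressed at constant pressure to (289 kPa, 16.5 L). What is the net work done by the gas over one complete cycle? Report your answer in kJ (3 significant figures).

Constant-volume legs do no work.
W(ii) = (97.2)(51.2 − 16.5) = 3373 J; W(iv) = (289)(16.5 − 51.2) = -10028 J.
W_net = 3373 − 10028 = -6655 J (the counter-clockwise enclosed area).

W_net ≈ -6.66 kJ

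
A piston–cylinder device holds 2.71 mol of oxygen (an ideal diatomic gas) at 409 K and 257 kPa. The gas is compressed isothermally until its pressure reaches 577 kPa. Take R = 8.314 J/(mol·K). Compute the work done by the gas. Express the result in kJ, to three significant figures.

Isothermal process: W = nRT ln(V₂/V₁) = nRT ln(P₁/P₂).
W = (2.71)(8.314)(409) × ln(257/577)
  = 9215 × ln(0.4454) = 9215 × -0.8088
W_by_gas = -7453 J.

W ≈ -7.45 kJ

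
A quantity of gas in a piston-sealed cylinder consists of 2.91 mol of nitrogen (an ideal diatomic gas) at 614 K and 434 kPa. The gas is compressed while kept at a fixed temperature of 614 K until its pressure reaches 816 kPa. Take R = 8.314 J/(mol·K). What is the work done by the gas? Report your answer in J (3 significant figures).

W ≈ -9380 J

Isothermal process: W = nRT ln(V₂/V₁) = nRT ln(P₁/P₂).
W = (2.91)(8.314)(614) × ln(434/816)
  = 14855 × ln(0.5319) = 14855 × -0.6314
W_by_gas = -9379 J.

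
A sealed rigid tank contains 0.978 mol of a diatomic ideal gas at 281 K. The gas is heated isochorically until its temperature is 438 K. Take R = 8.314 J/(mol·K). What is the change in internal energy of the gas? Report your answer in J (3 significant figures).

Constant volume ⇒ W = 0, so Q = ΔU = nCᵥΔT with Cᵥ = 5R/2 = 20.79 J/(mol·K).
ΔU = (0.978)(20.79)(438 − 281) = 3191 J.

ΔU ≈ 3190 J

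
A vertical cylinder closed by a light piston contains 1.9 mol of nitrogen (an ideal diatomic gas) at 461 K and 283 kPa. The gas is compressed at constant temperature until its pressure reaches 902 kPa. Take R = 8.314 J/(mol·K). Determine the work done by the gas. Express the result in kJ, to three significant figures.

Isothermal process: W = nRT ln(V₂/V₁) = nRT ln(P₁/P₂).
W = (1.9)(8.314)(461) × ln(283/902)
  = 7282 × ln(0.3137) = 7282 × -1.159
W_by_gas = -8441 J.

W ≈ -8.44 kJ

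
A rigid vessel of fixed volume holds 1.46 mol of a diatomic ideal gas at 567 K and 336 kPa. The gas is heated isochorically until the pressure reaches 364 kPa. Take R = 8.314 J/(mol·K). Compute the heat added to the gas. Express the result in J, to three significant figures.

Q ≈ 1430 J

Constant volume ⇒ W = 0, so Q = ΔU = nCᵥΔT with Cᵥ = 5R/2 = 20.79 J/(mol·K).
At constant V, T₂/T₁ = P₂/P₁ ⇒ ΔT = T₁(P₂/P₁ − 1) = 567·(364/336 − 1) = 47.25 K.
ΔU = (1.46)(20.79)(47.25) = 1434 J.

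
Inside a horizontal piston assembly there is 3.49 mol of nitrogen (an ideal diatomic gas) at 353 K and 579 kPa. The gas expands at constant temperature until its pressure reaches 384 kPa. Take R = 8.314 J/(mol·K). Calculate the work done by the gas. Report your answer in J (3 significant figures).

W ≈ 4210 J

Isothermal process: W = nRT ln(V₂/V₁) = nRT ln(P₁/P₂).
W = (3.49)(8.314)(353) × ln(579/384)
  = 10243 × ln(1.508) = 10243 × 0.4107
W_by_gas = 4206 J.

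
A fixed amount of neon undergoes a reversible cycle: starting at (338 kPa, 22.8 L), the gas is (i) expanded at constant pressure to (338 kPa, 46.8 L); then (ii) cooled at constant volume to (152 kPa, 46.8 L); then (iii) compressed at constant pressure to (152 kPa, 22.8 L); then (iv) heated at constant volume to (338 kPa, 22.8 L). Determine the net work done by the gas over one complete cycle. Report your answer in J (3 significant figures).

W_net ≈ 4460 J

Constant-volume legs do no work.
W(i) = (338)(46.8 − 22.8) = 8112 J; W(iii) = (152)(22.8 − 46.8) = -3648 J.
W_net = 8112 − 3648 = 4464 J (the clockwise enclosed area).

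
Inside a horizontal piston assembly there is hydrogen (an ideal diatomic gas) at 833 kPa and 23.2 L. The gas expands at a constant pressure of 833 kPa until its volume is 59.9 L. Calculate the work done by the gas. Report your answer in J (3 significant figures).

Isobaric: W = P ΔV.
W = (833 kPa)(59.9 − 23.2 L) = (833)(36.7) = 30571 J.

W ≈ 30600 J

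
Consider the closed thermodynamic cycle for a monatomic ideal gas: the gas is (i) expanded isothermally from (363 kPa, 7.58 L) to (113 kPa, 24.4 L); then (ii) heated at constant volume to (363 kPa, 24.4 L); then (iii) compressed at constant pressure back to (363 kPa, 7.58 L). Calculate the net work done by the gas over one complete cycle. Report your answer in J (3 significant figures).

Leg (i): W = PᵢVᵢ ln(V_f/Vᵢ) = (2752) ln(24.4/7.58) = 3217 J.
Leg (ii): W = 0.
Leg (iii): W = PΔV = (363)(7.58 − 24.4) = -6106 J.
W_net = 3217 − 6106 = -2889 J.

W_net ≈ -2890 J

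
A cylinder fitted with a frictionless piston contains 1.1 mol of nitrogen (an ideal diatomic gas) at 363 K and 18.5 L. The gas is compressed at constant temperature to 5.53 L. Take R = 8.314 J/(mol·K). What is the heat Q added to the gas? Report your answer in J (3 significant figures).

Isothermal ⇒ ΔU = 0, so Q = W = nRT ln(V₂/V₁).
Q = (1.1)(8.314)(363) ln(5.53/18.5) = 3320 × -1.208 = -4009 J.

Q ≈ -4010 J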